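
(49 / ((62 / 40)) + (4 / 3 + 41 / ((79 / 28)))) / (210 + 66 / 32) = 0.22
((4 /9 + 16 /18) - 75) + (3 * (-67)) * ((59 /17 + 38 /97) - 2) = -2216242/4947 = -448.00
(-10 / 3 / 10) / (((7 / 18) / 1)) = -6/7 = -0.86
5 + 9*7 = 68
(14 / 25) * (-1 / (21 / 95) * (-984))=12464/5 = 2492.80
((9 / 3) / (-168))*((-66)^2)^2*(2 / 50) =-2371842/175 = -13553.38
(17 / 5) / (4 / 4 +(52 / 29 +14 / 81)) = 39933/34835 = 1.15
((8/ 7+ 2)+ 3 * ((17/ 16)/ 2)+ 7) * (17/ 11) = 4063/224 = 18.14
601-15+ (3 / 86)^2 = 4334065/7396 = 586.00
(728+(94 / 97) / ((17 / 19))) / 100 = 601129/82450 = 7.29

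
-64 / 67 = -0.96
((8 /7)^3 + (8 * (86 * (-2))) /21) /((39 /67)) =-4414496/40131 = -110.00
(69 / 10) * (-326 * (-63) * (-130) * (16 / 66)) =-49126896/11 = -4466081.45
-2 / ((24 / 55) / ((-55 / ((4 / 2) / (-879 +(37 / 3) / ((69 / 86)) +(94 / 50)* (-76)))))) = -630250159/4968 = -126861.95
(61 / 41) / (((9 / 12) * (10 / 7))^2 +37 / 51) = 9996/12587 = 0.79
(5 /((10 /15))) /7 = 15/14 = 1.07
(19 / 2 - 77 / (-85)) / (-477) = -1769/81090 = -0.02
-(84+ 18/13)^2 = -1232100/169 = -7290.53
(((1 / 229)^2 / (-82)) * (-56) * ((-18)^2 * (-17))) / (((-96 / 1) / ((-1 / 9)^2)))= 119/12900486 = 0.00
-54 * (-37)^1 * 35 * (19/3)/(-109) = -442890/109 = -4063.21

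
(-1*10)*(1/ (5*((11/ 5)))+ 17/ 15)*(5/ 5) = -404/33 = -12.24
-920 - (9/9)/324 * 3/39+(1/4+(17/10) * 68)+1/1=-4228586/5265 = -803.15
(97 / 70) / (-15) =-97/1050 = -0.09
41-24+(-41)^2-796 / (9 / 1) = 1609.56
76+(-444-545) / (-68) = 6157/68 = 90.54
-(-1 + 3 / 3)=0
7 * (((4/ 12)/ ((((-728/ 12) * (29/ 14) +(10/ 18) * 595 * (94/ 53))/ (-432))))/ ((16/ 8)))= -240408/219707 = -1.09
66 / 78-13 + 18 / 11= -1504/143 = -10.52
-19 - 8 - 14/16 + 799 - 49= 5777/8 = 722.12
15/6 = 5/2 = 2.50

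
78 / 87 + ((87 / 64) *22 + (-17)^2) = 296777/928 = 319.80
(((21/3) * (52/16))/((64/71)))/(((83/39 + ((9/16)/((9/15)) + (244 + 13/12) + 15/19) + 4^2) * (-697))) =-22477/164458544 = 0.00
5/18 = 0.28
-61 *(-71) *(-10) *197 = -8532070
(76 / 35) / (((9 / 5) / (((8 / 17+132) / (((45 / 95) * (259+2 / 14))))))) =1625944/1248939 = 1.30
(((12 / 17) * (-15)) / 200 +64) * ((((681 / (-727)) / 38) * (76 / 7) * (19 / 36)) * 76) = -127263691/185385 = -686.48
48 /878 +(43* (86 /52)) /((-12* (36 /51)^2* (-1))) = 235662751/19723392 = 11.95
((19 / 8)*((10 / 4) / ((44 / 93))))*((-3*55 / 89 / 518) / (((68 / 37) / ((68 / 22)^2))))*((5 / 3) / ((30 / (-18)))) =2252925/9649024 = 0.23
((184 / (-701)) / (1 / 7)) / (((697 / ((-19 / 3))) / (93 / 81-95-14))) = -71262464/39576357 = -1.80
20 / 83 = 0.24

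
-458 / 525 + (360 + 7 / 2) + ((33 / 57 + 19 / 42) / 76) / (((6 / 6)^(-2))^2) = 183278857/505400 = 362.64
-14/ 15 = -0.93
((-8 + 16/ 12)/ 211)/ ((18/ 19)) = -190/5697 = -0.03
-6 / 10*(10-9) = -3/5 = -0.60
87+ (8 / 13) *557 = 5587/13 = 429.77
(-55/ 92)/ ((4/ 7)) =-385/368 = -1.05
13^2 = 169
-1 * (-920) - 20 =900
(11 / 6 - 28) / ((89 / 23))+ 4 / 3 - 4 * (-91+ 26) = 135941/534 = 254.57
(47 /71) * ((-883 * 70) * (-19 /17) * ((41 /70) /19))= 1409.73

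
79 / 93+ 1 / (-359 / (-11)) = 29384/33387 = 0.88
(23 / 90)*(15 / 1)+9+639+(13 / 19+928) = 180179/114 = 1580.52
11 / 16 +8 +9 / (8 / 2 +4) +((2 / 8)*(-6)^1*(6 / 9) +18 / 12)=165/16 = 10.31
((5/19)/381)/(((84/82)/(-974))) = -99835/152019 = -0.66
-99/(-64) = 1.55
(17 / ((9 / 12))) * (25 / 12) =47.22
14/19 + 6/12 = 47/38 = 1.24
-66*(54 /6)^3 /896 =-24057/448 = -53.70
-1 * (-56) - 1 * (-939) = 995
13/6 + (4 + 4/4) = 43/6 = 7.17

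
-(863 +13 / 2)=-1739/2 = -869.50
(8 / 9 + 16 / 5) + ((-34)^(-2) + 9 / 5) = 61277/10404 = 5.89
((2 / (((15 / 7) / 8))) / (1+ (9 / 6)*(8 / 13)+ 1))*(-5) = -728/57 = -12.77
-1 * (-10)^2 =-100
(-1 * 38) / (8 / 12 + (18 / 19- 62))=1083/1721 = 0.63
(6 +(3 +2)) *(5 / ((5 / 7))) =77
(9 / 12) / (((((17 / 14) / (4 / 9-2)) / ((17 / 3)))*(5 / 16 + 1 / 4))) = -784/81 = -9.68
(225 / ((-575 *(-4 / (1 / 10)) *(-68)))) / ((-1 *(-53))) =-9/3315680 = 0.00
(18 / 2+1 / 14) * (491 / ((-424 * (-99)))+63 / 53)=6399149/587664 = 10.89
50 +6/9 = 152/3 = 50.67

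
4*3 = 12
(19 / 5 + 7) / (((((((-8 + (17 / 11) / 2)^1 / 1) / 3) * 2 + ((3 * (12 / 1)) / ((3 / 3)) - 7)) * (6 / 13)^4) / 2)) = 19.68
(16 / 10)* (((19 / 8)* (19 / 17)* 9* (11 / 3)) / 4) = 11913/340 = 35.04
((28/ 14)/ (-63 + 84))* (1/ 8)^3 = 1/5376 = 0.00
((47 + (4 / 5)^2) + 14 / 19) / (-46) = -22979/21850 = -1.05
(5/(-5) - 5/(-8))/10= -0.04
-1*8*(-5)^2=-200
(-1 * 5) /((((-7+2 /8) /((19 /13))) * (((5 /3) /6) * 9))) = 152/351 = 0.43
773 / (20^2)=773/400 = 1.93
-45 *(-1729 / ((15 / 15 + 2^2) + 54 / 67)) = 5212935/389 = 13400.86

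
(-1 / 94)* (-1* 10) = 5/47 = 0.11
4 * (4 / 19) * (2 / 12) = 8/57 = 0.14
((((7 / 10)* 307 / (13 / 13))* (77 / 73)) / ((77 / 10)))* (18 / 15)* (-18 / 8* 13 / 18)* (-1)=83811/1460 = 57.40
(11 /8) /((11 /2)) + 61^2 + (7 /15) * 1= 223303/60 = 3721.72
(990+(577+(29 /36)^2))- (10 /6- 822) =2387.98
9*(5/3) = 15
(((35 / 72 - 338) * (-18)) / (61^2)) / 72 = 24301/1071648 = 0.02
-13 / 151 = -0.09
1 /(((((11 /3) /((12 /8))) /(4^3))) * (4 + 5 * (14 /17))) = 816/253 = 3.23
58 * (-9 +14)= 290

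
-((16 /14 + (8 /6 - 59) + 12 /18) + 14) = 293/7 = 41.86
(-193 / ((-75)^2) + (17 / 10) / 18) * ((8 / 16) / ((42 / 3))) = 451/210000 = 0.00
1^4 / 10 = 1/10 = 0.10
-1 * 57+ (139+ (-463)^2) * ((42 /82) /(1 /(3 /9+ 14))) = 64564571/41 = 1574745.63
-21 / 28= -3/4 = -0.75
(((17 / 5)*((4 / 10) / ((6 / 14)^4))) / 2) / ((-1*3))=-40817/6075 = -6.72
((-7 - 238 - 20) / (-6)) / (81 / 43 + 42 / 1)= 11395/11322 = 1.01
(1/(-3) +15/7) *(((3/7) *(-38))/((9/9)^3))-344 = -18300/49 = -373.47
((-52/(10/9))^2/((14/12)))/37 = 328536/6475 = 50.74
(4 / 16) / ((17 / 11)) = 0.16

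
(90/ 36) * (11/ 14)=55/28 = 1.96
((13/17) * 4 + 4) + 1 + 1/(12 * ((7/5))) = 8.12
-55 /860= -11/172 = -0.06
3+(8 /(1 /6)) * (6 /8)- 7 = 32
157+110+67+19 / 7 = 2357/7 = 336.71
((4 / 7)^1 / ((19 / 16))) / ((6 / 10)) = 320/399 = 0.80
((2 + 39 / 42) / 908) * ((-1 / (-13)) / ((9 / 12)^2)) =82/185913 = 0.00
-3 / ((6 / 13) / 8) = -52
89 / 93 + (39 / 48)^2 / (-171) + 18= 18.95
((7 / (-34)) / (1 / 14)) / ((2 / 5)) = -245/34 = -7.21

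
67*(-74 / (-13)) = 4958/13 = 381.38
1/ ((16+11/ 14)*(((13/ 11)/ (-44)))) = -6776/3055 = -2.22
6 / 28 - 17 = -235/14 = -16.79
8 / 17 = 0.47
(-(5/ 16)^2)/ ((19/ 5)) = -125/4864 = -0.03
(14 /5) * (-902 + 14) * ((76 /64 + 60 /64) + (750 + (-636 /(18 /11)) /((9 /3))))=-4643870/3 = -1547956.67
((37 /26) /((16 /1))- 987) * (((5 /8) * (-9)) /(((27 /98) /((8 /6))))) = 100585975/3744 = 26865.91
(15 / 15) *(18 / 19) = 18/19 = 0.95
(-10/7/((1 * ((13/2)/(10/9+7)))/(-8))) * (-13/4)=-46.35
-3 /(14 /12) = -18/7 = -2.57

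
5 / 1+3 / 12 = 5.25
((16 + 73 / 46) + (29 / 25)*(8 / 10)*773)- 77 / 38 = 40034916/54625 = 732.90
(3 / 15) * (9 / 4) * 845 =1521/4 = 380.25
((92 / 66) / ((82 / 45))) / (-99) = -115/14883 = -0.01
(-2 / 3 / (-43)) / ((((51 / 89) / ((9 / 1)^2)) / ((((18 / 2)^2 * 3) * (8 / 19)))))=3114288/13889 = 224.23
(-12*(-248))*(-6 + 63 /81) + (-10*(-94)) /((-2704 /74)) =-15784997/1014 = -15567.06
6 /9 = 2/3 = 0.67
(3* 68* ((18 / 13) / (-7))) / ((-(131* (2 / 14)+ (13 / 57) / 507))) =156978/72805 = 2.16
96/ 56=12/7 = 1.71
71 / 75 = 0.95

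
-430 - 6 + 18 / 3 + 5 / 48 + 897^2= 38600597/48 = 804179.10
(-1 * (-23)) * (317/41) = 7291/41 = 177.83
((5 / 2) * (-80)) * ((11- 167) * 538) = 16785600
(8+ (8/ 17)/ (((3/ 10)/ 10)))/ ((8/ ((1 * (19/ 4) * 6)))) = 2869/34 = 84.38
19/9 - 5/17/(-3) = 338/153 = 2.21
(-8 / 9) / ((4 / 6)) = -4/3 = -1.33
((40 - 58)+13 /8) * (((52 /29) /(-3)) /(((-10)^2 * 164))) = 1703/2853600 = 0.00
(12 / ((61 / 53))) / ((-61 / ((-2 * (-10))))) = -12720/3721 = -3.42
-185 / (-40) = 37/8 = 4.62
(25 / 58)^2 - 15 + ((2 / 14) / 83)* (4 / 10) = -144763947/9772420 = -14.81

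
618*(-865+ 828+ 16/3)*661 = -12935770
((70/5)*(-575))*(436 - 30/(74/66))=-3294408.11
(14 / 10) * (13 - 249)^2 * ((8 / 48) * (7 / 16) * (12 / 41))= 341138/205 = 1664.09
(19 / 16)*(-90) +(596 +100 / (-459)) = 1795267/3672 = 488.91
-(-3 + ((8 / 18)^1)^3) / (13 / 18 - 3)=-1.28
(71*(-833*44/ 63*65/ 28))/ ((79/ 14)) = -12082070/711 = -16993.07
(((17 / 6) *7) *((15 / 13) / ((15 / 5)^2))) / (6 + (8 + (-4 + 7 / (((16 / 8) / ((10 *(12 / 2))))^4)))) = 7/15609204 = 0.00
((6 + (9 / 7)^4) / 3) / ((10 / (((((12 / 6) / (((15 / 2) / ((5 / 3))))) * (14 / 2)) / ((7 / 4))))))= 55912/108045 = 0.52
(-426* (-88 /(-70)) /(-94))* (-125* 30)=-7029000/329 = -21364.74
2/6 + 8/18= 7/9 = 0.78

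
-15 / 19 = -0.79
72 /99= 8/11 = 0.73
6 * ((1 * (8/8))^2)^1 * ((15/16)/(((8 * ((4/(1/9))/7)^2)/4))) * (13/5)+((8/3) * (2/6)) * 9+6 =32893/2304 = 14.28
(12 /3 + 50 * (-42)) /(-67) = 2096/67 = 31.28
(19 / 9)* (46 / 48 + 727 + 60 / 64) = 664753/432 = 1538.78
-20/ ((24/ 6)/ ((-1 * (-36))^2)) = -6480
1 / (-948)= -1/948 = 0.00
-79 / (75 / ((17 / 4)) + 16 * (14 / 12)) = -4029/1852 = -2.18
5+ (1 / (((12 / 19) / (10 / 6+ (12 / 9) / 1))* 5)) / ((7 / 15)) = 197/28 = 7.04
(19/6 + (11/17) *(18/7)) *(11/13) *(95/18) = 3604205/167076 = 21.57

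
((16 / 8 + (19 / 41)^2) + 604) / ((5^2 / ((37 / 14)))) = 37704739/588350 = 64.09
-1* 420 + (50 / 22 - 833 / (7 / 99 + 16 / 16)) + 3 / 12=-2787831/2332 = -1195.47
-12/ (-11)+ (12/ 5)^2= 1884/275 = 6.85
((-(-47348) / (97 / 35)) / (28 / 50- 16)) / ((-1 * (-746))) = -10357375/6982933 = -1.48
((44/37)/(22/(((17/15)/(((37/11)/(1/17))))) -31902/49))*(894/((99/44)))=321244/312021 = 1.03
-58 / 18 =-29/9 = -3.22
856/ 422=428/211 = 2.03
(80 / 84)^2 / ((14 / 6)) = 0.39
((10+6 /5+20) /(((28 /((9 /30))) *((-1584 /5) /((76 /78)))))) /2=-19/36960 = 0.00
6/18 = 1/3 = 0.33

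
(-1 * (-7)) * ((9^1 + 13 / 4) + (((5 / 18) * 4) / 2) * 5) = 3787/36 = 105.19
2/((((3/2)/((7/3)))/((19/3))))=19.70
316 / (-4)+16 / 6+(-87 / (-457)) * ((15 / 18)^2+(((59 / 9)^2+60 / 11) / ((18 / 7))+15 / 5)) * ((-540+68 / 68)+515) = -72993727/407187 = -179.26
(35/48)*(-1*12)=-35/4 = -8.75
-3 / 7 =-0.43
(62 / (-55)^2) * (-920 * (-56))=638848/605 = 1055.95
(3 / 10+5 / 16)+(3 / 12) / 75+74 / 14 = 49573/8400 = 5.90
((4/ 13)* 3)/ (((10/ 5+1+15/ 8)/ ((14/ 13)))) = 448/2197 = 0.20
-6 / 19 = -0.32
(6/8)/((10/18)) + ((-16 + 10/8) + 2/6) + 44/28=-1207/105 = -11.50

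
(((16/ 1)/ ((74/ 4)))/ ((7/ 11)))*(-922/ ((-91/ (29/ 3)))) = 9411776/70707 = 133.11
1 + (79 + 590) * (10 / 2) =3346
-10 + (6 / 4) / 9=-59/6 = -9.83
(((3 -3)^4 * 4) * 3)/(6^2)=0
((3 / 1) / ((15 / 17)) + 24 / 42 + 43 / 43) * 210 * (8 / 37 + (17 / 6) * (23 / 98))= 1667877/1813 = 919.95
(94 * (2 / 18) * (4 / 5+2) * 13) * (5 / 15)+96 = 30068/135 = 222.73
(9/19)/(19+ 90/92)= 414/17461 = 0.02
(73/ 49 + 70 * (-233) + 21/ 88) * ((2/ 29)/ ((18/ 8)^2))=-281285068/1266111 = -222.16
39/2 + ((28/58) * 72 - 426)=-21561/58 = -371.74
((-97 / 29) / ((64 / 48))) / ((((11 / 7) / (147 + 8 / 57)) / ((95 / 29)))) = -28473865/37004 = -769.48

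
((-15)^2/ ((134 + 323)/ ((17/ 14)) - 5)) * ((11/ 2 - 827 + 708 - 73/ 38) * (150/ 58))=-629116875/3478463 = -180.86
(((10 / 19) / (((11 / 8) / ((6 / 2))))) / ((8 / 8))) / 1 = 240/209 = 1.15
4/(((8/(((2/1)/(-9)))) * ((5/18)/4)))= -8/5 = -1.60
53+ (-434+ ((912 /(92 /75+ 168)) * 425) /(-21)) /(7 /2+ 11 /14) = -184658/2505 = -73.72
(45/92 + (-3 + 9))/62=597/5704 = 0.10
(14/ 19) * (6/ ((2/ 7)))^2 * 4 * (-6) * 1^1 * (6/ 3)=-296352/19 = -15597.47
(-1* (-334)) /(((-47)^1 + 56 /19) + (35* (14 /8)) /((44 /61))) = 1116896/136643 = 8.17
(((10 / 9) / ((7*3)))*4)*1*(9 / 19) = 0.10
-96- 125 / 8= -893/8 = -111.62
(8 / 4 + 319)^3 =33076161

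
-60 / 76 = -15/19 = -0.79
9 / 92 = 0.10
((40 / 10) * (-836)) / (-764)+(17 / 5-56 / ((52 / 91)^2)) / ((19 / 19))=-312711/1910 = -163.72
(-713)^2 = 508369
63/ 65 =0.97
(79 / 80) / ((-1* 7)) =-79/560 = -0.14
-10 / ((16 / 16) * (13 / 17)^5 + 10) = -14198570/14569863 = -0.97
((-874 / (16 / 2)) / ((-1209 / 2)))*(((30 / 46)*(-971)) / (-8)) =92245/6448 = 14.31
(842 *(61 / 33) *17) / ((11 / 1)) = 873154/363 = 2405.38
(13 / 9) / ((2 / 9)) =13/2 = 6.50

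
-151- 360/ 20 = -169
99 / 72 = 11/8 = 1.38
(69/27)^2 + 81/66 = 13825/1782 = 7.76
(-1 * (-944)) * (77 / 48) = 4543/3 = 1514.33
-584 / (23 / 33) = -19272/23 = -837.91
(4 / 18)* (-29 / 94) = -29/423 = -0.07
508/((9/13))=6604/9 = 733.78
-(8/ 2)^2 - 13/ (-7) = -99/7 = -14.14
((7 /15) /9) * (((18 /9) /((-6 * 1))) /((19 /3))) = -7/2565 = 0.00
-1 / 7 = -0.14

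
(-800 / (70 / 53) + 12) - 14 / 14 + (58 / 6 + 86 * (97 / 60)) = -31221/70 = -446.01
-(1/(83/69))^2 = -4761/6889 = -0.69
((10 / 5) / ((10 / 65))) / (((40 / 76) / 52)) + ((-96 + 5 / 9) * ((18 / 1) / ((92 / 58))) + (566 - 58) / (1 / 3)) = 198411/115 = 1725.31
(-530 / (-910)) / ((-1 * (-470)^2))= -53/20101900 = 0.00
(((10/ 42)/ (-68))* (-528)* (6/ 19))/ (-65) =-0.01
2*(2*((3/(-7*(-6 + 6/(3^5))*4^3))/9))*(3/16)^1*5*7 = 405/123904 = 0.00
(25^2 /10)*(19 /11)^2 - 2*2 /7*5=311035/1694 = 183.61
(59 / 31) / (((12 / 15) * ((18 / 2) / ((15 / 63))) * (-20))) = -295/93744 = 0.00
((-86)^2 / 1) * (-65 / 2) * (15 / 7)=-515078.57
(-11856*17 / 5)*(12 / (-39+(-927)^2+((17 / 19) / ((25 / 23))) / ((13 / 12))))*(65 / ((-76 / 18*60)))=42577860/294784469 = 0.14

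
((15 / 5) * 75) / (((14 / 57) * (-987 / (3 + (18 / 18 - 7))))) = 12825/4606 = 2.78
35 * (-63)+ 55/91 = -200600/91 = -2204.40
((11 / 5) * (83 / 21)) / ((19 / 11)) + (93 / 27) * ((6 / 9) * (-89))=-3579083/17955 = -199.34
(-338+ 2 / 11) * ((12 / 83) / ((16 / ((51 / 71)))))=-142137/64823 = -2.19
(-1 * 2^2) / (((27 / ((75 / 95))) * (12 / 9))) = -5/57 = -0.09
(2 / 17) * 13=26/17 = 1.53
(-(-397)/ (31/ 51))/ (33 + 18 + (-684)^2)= 6749/4835039 = 0.00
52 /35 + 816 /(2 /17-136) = -348/77 = -4.52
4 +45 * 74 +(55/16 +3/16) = 3337.62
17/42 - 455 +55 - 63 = -19429/42 = -462.60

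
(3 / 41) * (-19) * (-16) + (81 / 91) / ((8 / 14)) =50745/2132 = 23.80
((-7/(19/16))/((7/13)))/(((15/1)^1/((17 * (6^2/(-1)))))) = 42432/95 = 446.65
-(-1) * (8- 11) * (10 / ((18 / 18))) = -30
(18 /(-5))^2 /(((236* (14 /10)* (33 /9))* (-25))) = -243/567875 = 0.00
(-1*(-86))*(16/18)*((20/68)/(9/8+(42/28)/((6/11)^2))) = 6880/1887 = 3.65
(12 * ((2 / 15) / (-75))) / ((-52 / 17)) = 0.01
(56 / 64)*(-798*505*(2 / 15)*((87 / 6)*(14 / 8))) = -19088293/16 = -1193018.31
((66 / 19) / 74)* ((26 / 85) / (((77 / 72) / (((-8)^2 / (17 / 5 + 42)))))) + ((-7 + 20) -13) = 0.02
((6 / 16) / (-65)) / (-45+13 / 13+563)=-1/89960 = 0.00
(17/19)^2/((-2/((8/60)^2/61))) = -578/4954725 = 0.00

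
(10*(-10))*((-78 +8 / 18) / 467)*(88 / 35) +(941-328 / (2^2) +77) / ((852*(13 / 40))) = 94283120/2088891 = 45.14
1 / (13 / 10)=10/13 = 0.77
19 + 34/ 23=471/23 = 20.48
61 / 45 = 1.36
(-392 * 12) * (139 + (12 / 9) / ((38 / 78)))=-12667872/19 = -666730.11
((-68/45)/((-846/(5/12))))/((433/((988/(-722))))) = -221/93960567 = 0.00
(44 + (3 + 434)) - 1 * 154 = 327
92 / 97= 0.95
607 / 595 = 1.02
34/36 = 17/18 = 0.94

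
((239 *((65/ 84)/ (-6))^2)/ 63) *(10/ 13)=0.05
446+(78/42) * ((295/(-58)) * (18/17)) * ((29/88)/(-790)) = 737947799/1654576 = 446.00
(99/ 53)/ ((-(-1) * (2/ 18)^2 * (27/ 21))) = 6237/53 = 117.68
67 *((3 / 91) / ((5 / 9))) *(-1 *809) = -1463481/455 = -3216.44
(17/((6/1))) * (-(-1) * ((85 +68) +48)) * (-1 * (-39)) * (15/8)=666315/16 = 41644.69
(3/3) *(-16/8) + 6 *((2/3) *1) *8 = 30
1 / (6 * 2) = 1/12 = 0.08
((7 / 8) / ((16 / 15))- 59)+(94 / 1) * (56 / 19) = 532299/2432 = 218.87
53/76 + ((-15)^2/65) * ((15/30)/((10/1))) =215/247 = 0.87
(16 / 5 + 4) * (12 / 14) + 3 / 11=2481/385 = 6.44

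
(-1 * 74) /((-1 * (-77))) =-74/77 = -0.96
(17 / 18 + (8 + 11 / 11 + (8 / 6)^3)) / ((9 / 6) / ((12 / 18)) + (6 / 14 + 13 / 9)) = 9310/3117 = 2.99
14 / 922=7/461 = 0.02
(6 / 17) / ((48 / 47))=47/136 = 0.35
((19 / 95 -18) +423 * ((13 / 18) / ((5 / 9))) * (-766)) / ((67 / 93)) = -195877158/335 = -584707.93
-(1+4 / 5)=-1.80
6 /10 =3/5 = 0.60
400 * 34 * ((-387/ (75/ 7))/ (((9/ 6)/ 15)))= -4912320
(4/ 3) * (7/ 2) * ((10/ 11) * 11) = 140/3 = 46.67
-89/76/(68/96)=-534/323 = -1.65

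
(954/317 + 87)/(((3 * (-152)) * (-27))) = 9511/1300968 = 0.01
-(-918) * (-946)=-868428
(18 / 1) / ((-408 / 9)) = -27/68 = -0.40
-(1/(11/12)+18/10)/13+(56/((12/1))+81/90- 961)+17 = -4026833/4290 = -938.66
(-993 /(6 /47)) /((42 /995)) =-15479215/84 = -184276.37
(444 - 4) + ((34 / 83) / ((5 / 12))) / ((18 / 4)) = 548072/1245 = 440.22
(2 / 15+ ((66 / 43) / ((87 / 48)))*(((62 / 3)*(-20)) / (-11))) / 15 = 597694/280575 = 2.13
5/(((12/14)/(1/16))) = 0.36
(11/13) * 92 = 77.85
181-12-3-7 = 159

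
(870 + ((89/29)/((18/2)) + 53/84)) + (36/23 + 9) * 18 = 178361641/168084 = 1061.15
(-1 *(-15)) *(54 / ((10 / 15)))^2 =98415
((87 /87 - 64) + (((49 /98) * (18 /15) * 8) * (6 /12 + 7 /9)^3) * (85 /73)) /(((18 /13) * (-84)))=0.44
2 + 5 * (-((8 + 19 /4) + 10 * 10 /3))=-2741/12 = -228.42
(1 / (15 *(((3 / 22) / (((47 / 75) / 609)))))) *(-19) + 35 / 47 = 0.74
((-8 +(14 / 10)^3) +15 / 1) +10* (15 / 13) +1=36209/1625 = 22.28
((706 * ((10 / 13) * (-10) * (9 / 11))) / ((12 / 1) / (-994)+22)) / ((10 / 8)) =-15789690/97669 = -161.67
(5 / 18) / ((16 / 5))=25/288 = 0.09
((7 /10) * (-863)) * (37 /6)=-223517/60 = -3725.28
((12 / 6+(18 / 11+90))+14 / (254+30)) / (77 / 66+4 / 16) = 878022/13277 = 66.13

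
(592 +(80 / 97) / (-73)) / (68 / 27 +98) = 56590272/9608917 = 5.89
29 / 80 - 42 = -3331/80 = -41.64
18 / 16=9/8 = 1.12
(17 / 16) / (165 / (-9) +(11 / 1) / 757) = -0.06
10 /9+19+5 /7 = 1312/63 = 20.83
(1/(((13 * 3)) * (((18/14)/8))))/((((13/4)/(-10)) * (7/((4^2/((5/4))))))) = -4096/4563 = -0.90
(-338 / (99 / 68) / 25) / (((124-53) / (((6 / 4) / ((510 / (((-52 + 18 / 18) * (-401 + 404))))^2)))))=-8619/488125 = -0.02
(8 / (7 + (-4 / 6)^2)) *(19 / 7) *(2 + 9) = 15048/469 = 32.09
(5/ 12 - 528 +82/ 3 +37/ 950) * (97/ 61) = -92188897/115900 = -795.42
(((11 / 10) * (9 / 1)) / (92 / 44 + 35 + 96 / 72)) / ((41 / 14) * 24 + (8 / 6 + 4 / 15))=22869/6380576 = 0.00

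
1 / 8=0.12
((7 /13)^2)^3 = 117649/4826809 = 0.02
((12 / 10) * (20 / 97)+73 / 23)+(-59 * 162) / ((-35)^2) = -11973473/2732975 = -4.38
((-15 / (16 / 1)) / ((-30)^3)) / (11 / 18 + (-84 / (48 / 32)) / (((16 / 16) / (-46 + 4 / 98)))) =7/518984000 = 0.00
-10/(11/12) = -120/11 = -10.91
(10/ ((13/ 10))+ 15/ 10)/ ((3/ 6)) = 239/13 = 18.38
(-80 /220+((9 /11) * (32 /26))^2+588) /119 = 1719616/347633 = 4.95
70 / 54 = 35/27 = 1.30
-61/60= -1.02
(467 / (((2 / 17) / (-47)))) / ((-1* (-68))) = -21949/8 = -2743.62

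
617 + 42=659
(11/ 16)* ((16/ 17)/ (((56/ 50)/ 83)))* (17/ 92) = 22825/2576 = 8.86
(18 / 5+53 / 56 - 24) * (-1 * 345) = 375843/56 = 6711.48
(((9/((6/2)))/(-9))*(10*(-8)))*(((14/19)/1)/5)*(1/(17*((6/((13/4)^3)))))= 15379/11628 = 1.32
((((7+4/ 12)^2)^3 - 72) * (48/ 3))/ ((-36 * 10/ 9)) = -226654832/3645 = -62182.40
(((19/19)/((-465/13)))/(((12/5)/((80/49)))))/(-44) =65/150381 = 0.00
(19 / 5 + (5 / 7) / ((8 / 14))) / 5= 101/100 = 1.01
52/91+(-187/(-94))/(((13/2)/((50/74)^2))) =4163961/5855213 = 0.71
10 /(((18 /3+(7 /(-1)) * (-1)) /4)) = 40/13 = 3.08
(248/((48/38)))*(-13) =-7657/3 = -2552.33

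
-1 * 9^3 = -729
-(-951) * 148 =140748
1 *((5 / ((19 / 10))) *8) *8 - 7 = 3067/19 = 161.42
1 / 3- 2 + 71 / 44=-7/132 = -0.05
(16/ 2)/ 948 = 0.01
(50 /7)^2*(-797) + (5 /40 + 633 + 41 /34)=-266752819/6664 = -40028.93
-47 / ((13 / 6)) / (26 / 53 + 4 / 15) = -112095/3913 = -28.65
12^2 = 144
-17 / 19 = -0.89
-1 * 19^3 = -6859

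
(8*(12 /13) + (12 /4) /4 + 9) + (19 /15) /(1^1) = 14353/780 = 18.40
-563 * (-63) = 35469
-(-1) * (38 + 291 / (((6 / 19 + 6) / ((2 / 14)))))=12483/280 = 44.58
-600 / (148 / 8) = -1200/37 = -32.43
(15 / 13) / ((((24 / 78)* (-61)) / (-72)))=270/61 = 4.43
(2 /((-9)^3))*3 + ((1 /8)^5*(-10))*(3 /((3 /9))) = -43703/3981312 = -0.01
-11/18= -0.61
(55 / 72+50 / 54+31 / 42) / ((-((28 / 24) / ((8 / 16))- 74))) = 3671/108360 = 0.03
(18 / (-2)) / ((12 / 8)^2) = -4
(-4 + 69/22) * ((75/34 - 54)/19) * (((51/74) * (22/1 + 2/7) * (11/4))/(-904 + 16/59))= -12156183/110479040 = -0.11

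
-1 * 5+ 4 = -1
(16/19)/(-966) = -8/9177 = 0.00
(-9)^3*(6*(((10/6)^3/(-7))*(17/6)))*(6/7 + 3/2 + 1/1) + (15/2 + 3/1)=1348827/49 = 27527.08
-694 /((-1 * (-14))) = -347/7 = -49.57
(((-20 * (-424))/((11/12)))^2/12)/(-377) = -862924800/45617 = -18916.74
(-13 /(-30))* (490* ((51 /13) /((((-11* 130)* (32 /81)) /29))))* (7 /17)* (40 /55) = -805707/62920 = -12.81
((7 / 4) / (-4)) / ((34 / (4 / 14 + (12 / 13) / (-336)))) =-103/28288 = 0.00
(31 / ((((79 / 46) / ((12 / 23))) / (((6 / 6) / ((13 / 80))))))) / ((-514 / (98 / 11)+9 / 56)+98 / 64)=-93327360/90181897 = -1.03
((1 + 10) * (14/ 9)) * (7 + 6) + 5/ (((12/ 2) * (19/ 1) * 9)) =228233/1026 = 222.45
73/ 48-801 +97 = -33719/48 = -702.48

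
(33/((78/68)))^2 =139876/169 = 827.67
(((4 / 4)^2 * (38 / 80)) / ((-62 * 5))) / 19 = -1/12400 = 0.00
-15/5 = -3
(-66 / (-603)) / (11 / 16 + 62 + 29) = 352/294867 = 0.00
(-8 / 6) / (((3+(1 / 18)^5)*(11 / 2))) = -5038848/62355755 = -0.08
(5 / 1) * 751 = 3755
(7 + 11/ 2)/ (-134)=-25/268 = -0.09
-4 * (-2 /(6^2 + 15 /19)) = 0.22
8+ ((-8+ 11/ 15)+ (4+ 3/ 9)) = 76/15 = 5.07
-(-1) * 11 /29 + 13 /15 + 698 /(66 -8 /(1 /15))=-45727/3915 = -11.68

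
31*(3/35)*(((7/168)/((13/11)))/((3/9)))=1023/3640 = 0.28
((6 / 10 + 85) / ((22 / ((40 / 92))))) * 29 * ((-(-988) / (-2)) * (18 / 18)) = -6131528/253 = -24235.29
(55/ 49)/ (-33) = -5/147 = -0.03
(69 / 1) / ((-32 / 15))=-1035/32 = -32.34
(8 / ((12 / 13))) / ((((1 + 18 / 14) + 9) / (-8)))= -1456/237 = -6.14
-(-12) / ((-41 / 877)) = -10524/41 = -256.68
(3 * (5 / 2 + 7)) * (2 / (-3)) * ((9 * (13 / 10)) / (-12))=741/40 = 18.52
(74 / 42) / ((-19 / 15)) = -185/133 = -1.39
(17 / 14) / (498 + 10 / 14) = 17/6982 = 0.00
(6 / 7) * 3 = 2.57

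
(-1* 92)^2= 8464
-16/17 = -0.94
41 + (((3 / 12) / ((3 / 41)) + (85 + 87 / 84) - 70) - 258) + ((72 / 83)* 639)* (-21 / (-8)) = 4383731/3486 = 1257.52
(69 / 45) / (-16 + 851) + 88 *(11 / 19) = 12124637/237975 = 50.95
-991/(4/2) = -991/2 = -495.50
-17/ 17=-1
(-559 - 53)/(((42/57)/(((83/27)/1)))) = -53618/21 = -2553.24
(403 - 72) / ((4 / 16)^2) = 5296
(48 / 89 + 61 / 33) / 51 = 7013/149787 = 0.05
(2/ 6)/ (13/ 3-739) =-1/2204 = 0.00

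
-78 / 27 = -26/9 = -2.89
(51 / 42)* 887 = 15079/14 = 1077.07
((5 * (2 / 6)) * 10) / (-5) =-10/3 = -3.33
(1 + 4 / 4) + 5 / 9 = 23/9 = 2.56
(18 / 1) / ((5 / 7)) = 126/5 = 25.20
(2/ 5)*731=1462/5 = 292.40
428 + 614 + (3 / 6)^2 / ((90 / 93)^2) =3752161/3600 = 1042.27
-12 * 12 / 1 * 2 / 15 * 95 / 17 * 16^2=-466944/17 = -27467.29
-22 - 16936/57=-18190/57 = -319.12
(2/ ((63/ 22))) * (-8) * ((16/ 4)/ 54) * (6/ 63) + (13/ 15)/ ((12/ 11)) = 539407/714420 = 0.76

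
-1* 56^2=-3136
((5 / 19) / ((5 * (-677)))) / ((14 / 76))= -2/4739 = 0.00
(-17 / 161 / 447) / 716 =-17/51528372 = 0.00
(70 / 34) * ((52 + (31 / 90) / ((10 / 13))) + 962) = 2088.57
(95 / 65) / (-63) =-0.02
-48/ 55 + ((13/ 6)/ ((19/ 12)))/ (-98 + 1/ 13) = -1179566/1330285 = -0.89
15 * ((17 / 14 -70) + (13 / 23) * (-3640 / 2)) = -5300835/322 = -16462.22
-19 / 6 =-3.17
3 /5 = 0.60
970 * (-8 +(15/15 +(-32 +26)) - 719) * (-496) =352179840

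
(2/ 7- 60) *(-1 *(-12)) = -5016/7 = -716.57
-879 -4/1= -883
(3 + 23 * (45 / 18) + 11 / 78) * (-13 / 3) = -2365/9 = -262.78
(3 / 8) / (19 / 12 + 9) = 9/254 = 0.04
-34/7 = -4.86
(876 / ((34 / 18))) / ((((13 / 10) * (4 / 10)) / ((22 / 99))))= 198.19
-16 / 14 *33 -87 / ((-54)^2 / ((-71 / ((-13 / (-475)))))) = 3510271/88452 = 39.69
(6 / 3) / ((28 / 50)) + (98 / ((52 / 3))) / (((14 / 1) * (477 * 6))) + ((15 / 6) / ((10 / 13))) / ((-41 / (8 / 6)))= 49345433/14237496 = 3.47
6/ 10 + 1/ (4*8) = 0.63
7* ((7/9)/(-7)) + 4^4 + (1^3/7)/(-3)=16076/63 = 255.17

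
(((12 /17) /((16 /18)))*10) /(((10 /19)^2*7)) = 9747/2380 = 4.10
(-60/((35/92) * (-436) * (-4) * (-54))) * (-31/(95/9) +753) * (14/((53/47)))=25675912/1646445 = 15.59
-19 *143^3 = -55559933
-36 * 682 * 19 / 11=-42408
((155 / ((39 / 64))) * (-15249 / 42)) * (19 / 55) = -7369568/231 = -31902.89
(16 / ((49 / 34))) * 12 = 6528/49 = 133.22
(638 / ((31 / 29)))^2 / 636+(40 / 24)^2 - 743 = -82572643/458397 = -180.13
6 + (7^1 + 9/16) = 217/16 = 13.56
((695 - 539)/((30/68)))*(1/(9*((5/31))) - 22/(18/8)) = -723112/225 = -3213.83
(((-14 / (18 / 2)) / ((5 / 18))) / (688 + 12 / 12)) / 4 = -7/3445 = 0.00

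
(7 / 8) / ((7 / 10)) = 1.25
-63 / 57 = -21/19 = -1.11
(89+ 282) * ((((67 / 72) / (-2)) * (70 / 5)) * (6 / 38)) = -173999/456 = -381.58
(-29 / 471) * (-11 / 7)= 319/3297 = 0.10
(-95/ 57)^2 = 25/9 = 2.78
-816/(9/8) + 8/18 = -6524/9 = -724.89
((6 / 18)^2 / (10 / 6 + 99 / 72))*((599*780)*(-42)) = -52328640/73 = -716830.68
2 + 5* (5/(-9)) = -7/9 = -0.78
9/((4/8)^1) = 18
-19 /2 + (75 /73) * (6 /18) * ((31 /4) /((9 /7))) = -19541/2628 = -7.44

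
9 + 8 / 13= 125/13 = 9.62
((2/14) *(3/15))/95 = 1/3325 = 0.00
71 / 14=5.07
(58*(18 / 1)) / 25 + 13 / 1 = 1369/25 = 54.76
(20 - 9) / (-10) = -11/10 = -1.10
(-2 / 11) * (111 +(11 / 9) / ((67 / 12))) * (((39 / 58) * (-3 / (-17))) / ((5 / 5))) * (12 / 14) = -307710/149611 = -2.06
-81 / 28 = -2.89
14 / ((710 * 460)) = 7/163300 = 0.00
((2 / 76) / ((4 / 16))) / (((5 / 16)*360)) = 4/4275 = 0.00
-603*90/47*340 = -18451800/47 = -392591.49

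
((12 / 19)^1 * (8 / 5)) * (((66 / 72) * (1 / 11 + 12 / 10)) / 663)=568/314925 = 0.00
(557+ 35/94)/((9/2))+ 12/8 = 106055/846 = 125.36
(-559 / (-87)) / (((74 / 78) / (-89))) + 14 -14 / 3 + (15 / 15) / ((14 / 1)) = -26740211/45066 = -593.36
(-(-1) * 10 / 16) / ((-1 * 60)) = -1/96 = -0.01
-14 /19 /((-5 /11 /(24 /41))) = 3696/3895 = 0.95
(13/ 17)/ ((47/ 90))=1.46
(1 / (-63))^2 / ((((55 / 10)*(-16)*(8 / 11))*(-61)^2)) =-1/945193536 = 0.00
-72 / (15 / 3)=-72/5 = -14.40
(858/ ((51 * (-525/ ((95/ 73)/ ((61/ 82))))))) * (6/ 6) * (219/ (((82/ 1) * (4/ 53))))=-144001/72590 = -1.98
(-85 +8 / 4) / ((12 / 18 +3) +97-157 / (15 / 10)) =83/4 = 20.75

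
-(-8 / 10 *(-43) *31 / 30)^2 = -7107556/5625 = -1263.57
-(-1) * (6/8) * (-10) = -15/2 = -7.50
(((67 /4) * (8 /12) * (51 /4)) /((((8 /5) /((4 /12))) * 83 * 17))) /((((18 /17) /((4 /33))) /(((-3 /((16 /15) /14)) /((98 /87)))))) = -0.08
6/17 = 0.35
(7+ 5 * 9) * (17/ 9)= 884/9 = 98.22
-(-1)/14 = 1/14 = 0.07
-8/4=-2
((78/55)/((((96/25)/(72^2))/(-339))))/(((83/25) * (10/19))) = -339118650/913 = -371433.35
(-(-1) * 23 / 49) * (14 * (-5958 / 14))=-137034/49 = -2796.61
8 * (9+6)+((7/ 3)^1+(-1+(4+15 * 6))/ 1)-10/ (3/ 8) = 566/3 = 188.67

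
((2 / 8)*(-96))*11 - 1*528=-792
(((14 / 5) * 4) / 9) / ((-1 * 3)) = -56/135 = -0.41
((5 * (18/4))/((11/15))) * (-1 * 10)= -3375/11 = -306.82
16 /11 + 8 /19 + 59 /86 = 46043/17974 = 2.56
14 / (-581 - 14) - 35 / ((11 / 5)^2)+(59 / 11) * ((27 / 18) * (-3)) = -645719/20570 = -31.39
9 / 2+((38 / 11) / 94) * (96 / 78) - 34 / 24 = 252325/80652 = 3.13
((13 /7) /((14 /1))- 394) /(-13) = 38599/1274 = 30.30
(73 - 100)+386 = 359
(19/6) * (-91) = -1729/6 = -288.17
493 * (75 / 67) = 36975/67 = 551.87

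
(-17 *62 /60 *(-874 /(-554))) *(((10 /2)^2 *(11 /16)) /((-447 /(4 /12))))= 12666445/35659872 = 0.36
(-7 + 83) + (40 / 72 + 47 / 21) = 4964/63 = 78.79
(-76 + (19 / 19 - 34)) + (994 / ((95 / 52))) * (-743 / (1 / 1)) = -38414539/95 = -404363.57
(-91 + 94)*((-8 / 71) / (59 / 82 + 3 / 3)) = -656/3337 = -0.20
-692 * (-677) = 468484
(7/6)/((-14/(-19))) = 19/12 = 1.58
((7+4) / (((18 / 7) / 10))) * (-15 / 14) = -275/6 = -45.83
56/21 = 8/3 = 2.67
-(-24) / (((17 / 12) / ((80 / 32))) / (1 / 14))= 360/119 = 3.03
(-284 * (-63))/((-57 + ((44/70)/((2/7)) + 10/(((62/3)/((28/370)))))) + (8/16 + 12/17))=-5459720/16343 = -334.07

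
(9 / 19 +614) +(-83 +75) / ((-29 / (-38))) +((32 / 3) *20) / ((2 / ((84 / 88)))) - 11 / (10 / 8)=21122861/30305 = 697.01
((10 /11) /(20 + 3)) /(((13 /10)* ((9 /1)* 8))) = 25/59202 = 0.00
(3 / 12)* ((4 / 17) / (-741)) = -1/12597 = 0.00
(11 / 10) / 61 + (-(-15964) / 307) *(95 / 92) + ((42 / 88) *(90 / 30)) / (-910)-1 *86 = -259115471/8025160 = -32.29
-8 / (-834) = 4/417 = 0.01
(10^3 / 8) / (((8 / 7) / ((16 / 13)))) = 1750/13 = 134.62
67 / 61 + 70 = 4337/61 = 71.10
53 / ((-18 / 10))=-265/9 = -29.44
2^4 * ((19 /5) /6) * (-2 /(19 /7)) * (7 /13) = -784/195 = -4.02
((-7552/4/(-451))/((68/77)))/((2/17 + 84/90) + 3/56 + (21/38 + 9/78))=685513920/256337371 = 2.67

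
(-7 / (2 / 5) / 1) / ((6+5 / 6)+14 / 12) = -35/16 = -2.19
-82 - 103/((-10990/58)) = -447603/5495 = -81.46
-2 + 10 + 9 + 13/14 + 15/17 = 4477/238 = 18.81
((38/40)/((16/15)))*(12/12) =57/64 = 0.89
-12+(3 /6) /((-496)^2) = -5904383/492032 = -12.00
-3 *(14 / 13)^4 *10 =-1152480/28561 = -40.35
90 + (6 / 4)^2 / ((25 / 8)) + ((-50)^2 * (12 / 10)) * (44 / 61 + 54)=250488348/1525 = 164254.65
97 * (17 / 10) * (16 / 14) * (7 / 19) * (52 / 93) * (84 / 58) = 4801888/85405 = 56.22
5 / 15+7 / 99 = 40/99 = 0.40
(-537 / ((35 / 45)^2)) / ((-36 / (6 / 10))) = 14499/980 = 14.79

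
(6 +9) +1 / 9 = 136/9 = 15.11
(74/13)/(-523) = -74/6799 = -0.01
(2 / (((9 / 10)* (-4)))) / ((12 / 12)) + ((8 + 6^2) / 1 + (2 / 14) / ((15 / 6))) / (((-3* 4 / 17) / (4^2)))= -999.18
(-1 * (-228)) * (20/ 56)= 570/7 = 81.43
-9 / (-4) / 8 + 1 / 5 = 77/160 = 0.48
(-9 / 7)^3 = -729/343 = -2.13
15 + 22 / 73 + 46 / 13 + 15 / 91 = 126248/6643 = 19.00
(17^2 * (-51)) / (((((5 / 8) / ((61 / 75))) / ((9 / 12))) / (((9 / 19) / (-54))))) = 299693/2375 = 126.19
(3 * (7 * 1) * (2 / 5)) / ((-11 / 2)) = -84/55 = -1.53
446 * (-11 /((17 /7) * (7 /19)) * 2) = -186428/17 = -10966.35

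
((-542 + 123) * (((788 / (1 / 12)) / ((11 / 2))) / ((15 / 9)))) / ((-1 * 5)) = 23772384/275 = 86445.03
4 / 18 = 2/9 = 0.22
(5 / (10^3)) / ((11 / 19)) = 19/2200 = 0.01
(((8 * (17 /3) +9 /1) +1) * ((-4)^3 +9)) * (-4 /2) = 18260/3 = 6086.67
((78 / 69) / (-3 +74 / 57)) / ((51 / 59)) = -29146/37927 = -0.77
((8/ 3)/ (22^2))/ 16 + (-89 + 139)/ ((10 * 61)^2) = 5173/10805784 = 0.00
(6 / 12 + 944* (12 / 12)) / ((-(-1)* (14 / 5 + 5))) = 9445/78 = 121.09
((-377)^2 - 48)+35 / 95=2699546/19 = 142081.37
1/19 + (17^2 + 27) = 6005/19 = 316.05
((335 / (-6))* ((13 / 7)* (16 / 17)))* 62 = -2160080/357 = -6050.64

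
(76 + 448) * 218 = 114232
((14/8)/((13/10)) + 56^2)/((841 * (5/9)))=734139/109330 = 6.71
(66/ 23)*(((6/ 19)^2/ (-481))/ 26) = -1188/51918659 = 0.00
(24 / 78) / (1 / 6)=24/13 = 1.85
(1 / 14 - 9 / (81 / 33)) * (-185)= 27935/42 = 665.12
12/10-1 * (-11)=61/5 = 12.20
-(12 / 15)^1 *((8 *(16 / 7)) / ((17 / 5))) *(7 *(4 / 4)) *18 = -9216/17 = -542.12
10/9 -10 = -80/9 = -8.89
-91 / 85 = -1.07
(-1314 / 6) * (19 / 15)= -1387/5 = -277.40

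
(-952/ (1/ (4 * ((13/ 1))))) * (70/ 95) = -693056/19 = -36476.63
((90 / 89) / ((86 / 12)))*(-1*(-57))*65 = 2000700/3827 = 522.79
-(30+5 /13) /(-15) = 79/39 = 2.03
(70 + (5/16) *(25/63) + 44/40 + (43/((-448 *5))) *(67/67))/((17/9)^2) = 12919401/647360 = 19.96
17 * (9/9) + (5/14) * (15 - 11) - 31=-88/7 = -12.57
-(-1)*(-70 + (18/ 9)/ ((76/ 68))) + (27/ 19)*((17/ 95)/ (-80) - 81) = -26471259/144400 = -183.32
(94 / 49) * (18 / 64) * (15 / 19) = 6345/14896 = 0.43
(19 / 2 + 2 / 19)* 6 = 1095/19 = 57.63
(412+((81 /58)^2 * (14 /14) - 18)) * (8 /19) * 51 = 135861654/15979 = 8502.51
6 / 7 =0.86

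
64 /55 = 1.16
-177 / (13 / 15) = -2655/13 = -204.23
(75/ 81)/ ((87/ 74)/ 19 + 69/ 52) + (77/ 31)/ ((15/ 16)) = 704581172/212468265 = 3.32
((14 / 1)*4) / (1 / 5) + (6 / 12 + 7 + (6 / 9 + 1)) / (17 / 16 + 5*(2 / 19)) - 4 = 408284/1449 = 281.77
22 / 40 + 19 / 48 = 227/240 = 0.95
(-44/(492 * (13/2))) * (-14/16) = 77/6396 = 0.01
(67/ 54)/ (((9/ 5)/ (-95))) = -31825/486 = -65.48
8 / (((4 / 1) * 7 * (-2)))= -1/7 = -0.14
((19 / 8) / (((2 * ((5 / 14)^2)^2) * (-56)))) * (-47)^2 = -14396053/5000 = -2879.21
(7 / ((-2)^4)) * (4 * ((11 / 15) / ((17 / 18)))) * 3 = 693/170 = 4.08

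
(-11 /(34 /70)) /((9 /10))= -3850/153 = -25.16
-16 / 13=-1.23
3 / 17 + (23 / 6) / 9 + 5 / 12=1871/1836 = 1.02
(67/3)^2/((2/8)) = 17956/9 = 1995.11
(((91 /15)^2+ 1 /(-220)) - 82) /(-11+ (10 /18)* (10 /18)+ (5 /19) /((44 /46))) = 76519251/17633650 = 4.34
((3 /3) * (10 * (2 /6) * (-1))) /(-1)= 3.33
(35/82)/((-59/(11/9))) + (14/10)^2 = 2123933/1088550 = 1.95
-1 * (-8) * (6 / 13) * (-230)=-11040/13 = -849.23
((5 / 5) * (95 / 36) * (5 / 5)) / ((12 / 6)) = 95/72 = 1.32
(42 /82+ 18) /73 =0.25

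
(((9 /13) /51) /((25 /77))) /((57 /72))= 0.05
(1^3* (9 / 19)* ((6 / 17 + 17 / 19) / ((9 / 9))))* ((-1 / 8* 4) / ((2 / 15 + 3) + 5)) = -0.04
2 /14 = 0.14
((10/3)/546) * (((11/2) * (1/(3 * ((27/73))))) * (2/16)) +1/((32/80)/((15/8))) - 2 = 178537/66339 = 2.69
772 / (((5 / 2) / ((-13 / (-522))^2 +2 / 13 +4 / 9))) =818905562/4427865 = 184.94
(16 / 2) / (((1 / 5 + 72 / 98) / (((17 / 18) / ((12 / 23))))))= 95795/6183 = 15.49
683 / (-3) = -683/3 = -227.67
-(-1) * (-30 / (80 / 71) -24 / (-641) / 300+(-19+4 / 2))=-5592709/128200 = -43.62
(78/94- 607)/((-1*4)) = 14245/94 = 151.54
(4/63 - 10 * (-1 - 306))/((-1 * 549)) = -193414/34587 = -5.59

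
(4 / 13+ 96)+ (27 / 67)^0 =1265/13 = 97.31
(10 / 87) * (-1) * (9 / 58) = -15/841 = -0.02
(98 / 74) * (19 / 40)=931/1480 = 0.63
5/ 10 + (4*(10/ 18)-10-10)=-311/18 = -17.28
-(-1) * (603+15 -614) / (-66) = -2/33 = -0.06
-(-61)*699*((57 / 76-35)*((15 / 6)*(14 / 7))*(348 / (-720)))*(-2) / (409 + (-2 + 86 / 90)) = -17302.21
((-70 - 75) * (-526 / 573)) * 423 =10754070/191 = 56304.03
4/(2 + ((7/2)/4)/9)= 1.91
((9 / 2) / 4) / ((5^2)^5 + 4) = 9/78125032 = 0.00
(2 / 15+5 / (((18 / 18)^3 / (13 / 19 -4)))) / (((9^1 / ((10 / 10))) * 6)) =-4687/15390 = -0.30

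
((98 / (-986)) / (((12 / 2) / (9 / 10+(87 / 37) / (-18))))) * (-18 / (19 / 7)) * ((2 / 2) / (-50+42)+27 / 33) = 8934121/152494760 = 0.06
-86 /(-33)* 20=52.12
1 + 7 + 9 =17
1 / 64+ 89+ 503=37889/64 = 592.02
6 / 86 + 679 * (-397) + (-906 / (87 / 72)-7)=-337088695/1247 = -270319.72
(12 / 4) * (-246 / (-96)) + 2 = 9.69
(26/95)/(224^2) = 13/2383360 = 0.00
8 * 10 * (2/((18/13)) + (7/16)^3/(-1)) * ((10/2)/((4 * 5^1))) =250805/9216 = 27.21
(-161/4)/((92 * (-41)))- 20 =-19.99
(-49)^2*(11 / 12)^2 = 290521/144 = 2017.51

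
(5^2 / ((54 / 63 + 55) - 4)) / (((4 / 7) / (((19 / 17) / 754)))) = 23275/18611736 = 0.00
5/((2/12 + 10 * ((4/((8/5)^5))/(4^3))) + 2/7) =27525120/2818493 = 9.77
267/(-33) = -89/11 = -8.09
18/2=9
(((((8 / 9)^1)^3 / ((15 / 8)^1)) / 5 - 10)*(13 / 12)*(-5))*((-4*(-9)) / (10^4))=0.19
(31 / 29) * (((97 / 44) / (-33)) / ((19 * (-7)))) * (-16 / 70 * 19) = -6014/2579115 = 0.00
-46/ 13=-3.54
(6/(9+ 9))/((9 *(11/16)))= 16/297 = 0.05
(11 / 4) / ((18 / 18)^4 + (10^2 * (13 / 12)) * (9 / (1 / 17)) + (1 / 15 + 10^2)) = 165/1000564 = 0.00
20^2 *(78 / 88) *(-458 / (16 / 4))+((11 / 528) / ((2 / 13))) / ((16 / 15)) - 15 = -228717365/5632 = -40610.33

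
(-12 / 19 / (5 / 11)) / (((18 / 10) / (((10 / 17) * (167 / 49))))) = -73480/47481 = -1.55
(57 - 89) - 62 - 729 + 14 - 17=-826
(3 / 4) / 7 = 3/28 = 0.11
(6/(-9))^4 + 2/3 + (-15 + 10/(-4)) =-2695/162 = -16.64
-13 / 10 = -1.30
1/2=0.50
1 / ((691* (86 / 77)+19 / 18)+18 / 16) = 5544/4290761 = 0.00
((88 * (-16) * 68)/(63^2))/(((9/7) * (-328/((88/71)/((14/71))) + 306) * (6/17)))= -1119008/5342841 = -0.21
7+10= 17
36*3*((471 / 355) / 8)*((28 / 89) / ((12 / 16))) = 237384/31595 = 7.51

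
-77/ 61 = -1.26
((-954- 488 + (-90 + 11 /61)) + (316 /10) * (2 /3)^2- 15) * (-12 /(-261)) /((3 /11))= -185128592/716445 = -258.40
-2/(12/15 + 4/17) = -85/44 = -1.93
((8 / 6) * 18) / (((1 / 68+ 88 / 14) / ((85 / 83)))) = 971040/248917 = 3.90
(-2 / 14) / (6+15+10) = -1/217 = 0.00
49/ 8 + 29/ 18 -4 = 269/72 = 3.74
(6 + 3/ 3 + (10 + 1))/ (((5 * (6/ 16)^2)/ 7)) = 896/5 = 179.20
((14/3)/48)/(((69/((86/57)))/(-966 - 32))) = -150199/70794 = -2.12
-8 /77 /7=-0.01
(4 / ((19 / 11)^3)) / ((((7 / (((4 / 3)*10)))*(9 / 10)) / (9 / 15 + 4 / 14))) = 13203520/9074457 = 1.46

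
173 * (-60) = -10380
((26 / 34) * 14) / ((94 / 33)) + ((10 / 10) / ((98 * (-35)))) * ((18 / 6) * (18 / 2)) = 10278717/2740570 = 3.75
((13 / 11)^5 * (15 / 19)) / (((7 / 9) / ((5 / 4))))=250622775/85679132 = 2.93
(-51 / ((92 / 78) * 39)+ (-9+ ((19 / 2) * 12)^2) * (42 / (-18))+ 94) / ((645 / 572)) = -79488838/2967 = -26790.98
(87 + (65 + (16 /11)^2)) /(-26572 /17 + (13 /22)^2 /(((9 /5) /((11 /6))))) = -68475456/694327777 = -0.10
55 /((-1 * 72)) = -55/72 = -0.76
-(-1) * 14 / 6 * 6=14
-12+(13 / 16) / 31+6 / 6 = -5443/496 = -10.97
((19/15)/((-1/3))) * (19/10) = -361/50 = -7.22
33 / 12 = 11/4 = 2.75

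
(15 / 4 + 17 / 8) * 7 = 329/8 = 41.12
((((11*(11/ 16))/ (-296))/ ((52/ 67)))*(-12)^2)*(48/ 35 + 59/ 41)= -7952967/596960 = -13.32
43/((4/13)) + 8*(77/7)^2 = 4431/4 = 1107.75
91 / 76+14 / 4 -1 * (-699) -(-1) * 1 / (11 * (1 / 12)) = 589203/836 = 704.79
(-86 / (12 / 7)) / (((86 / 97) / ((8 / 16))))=-679/24 = -28.29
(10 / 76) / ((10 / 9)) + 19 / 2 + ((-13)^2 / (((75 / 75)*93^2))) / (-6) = 18960835/1971972 = 9.62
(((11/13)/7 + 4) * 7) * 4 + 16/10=116.98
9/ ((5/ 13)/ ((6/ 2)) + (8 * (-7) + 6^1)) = -351/1945 = -0.18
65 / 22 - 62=-1299/22 = -59.05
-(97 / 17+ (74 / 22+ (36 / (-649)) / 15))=-500116/55165 = -9.07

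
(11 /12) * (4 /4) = 0.92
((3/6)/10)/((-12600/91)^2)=169/64800000 = 0.00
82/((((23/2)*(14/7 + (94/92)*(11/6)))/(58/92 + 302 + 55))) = 16187784/24587 = 658.39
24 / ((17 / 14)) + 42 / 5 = 2394/85 = 28.16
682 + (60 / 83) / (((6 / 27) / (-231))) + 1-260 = -27261/83 = -328.45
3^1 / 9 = 1/3 = 0.33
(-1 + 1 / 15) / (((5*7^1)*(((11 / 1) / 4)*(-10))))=4/4125 = 0.00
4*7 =28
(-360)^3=-46656000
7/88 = 0.08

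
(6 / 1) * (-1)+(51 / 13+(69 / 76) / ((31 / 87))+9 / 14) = 1.11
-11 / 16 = -0.69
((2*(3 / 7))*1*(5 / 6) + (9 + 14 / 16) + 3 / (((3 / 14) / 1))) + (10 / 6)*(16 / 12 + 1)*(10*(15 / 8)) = 97.51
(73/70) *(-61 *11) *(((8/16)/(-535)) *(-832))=-10188464/18725 = -544.11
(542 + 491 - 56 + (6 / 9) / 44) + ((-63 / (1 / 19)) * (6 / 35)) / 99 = 321731/330 = 974.94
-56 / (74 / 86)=-65.08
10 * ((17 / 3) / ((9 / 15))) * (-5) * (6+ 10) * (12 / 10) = -27200/3 = -9066.67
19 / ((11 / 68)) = 1292/11 = 117.45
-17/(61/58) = -986/61 = -16.16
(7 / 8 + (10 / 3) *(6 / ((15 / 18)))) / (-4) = -199/32 = -6.22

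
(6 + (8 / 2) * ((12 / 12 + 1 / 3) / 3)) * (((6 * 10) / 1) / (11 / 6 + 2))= 2800/23 = 121.74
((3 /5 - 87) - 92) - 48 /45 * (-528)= 1924/5 = 384.80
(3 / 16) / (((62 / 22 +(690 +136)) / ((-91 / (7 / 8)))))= -143/6078 = -0.02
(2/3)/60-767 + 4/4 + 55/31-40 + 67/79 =-803.37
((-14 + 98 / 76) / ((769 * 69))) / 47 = -7/1373434 = 0.00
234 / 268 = 117/134 = 0.87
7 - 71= -64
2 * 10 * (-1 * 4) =-80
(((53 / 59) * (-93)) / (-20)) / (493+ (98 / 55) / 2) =54219/6410704 = 0.01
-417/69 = -139/23 = -6.04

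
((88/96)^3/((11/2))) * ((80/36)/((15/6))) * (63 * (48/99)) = 308/81 = 3.80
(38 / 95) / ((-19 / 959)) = -1918/95 = -20.19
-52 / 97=-0.54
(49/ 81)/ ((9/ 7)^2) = 2401/6561 = 0.37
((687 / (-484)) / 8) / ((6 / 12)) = -687/1936 = -0.35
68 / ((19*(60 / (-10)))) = -34/57 = -0.60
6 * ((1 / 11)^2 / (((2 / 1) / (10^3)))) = 24.79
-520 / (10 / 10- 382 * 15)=520/5729 = 0.09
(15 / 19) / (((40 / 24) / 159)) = 1431/19 = 75.32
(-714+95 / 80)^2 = 130074025/256 = 508101.66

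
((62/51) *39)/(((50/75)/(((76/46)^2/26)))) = 7.47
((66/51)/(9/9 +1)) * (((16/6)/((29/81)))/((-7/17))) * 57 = -135432/203 = -667.15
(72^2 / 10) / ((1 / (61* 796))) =125857152/5 = 25171430.40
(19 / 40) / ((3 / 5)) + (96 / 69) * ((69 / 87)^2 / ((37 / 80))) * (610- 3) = 858355063/746808 = 1149.37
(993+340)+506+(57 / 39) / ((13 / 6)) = 310905/169 = 1839.67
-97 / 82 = -1.18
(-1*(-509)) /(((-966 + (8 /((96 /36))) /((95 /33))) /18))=-290130/30557 = -9.49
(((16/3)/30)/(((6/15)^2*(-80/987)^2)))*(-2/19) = -108241/6080 = -17.80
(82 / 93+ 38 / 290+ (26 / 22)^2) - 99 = -157605353/1631685 = -96.59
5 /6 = 0.83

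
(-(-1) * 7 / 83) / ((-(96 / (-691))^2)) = -3342367/764928 = -4.37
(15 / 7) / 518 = 15/3626 = 0.00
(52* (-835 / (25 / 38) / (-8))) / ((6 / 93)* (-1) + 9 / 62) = 2557438/25 = 102297.52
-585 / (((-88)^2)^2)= -585/59969536 = 0.00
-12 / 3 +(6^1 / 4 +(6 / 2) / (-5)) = -31/10 = -3.10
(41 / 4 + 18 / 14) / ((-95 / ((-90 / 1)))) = 153/14 = 10.93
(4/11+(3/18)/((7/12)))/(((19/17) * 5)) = 170/1463 = 0.12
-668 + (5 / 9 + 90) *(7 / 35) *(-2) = -6338/9 = -704.22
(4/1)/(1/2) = 8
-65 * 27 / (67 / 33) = -57915/67 = -864.40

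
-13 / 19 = -0.68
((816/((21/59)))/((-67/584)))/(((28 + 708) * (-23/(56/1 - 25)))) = 9079156/248101 = 36.59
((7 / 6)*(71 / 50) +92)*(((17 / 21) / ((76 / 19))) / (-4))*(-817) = 390239233/100800 = 3871.42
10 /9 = 1.11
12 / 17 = 0.71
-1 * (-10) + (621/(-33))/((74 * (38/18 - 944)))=69004643/6900278 = 10.00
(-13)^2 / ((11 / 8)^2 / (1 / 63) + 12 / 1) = 10816/8391 = 1.29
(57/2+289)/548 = 635/1096 = 0.58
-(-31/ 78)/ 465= 1/1170 = 0.00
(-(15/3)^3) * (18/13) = -2250/13 = -173.08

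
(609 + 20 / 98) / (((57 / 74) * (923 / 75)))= 55224350/859313 = 64.27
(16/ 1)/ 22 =8/11 = 0.73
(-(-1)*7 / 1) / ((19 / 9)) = 63/19 = 3.32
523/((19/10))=275.26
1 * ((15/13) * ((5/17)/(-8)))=-75/1768 = -0.04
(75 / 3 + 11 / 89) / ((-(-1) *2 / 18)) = 20124/89 = 226.11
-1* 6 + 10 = 4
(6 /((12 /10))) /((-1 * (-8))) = 0.62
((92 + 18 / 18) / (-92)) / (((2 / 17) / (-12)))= 4743/46 = 103.11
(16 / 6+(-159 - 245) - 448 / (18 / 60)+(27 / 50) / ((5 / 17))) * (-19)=26972837/750 = 35963.78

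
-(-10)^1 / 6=1.67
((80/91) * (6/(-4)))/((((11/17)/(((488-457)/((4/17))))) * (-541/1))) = 268770/541541 = 0.50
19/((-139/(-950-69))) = 19361/139 = 139.29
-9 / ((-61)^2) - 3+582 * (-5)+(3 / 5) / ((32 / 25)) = -346801209/119072 = -2912.53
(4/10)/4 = 1/10 = 0.10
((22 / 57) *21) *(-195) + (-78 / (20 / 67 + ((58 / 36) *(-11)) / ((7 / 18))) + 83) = -603447491/403427 = -1495.80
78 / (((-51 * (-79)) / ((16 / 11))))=416/14773 = 0.03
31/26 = 1.19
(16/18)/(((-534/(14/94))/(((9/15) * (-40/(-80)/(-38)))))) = 7/3576465 = 0.00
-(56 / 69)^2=-3136/4761 = -0.66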